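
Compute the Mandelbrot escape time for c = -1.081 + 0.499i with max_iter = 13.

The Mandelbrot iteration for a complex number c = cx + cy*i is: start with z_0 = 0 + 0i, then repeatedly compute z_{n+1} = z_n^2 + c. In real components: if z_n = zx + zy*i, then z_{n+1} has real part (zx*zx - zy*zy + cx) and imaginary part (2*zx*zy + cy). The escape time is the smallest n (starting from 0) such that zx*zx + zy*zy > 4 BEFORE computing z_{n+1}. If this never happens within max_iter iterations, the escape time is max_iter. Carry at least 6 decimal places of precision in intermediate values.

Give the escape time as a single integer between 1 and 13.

z_0 = 0 + 0i, c = -1.0810 + 0.4990i
Iter 1: z = -1.0810 + 0.4990i, |z|^2 = 1.4176
Iter 2: z = -0.1614 + -0.5798i, |z|^2 = 0.3623
Iter 3: z = -1.3911 + 0.6862i, |z|^2 = 2.4062
Iter 4: z = 0.3834 + -1.4103i, |z|^2 = 2.1358
Iter 5: z = -2.9228 + -0.5824i, |z|^2 = 8.8822
Escaped at iteration 5

Answer: 5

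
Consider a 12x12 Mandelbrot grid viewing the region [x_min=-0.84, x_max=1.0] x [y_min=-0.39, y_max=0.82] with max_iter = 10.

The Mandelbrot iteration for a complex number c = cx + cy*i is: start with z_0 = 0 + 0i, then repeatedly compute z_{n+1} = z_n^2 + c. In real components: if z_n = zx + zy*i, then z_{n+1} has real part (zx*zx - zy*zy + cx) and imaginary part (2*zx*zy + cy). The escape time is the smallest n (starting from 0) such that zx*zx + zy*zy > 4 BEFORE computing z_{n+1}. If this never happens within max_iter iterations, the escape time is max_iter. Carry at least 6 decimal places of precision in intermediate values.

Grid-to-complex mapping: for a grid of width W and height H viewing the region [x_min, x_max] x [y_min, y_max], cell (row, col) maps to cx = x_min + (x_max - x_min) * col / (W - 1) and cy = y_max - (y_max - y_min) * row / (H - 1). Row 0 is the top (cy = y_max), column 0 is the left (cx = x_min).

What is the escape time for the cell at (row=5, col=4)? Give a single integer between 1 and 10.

Answer: 10

Derivation:
z_0 = 0 + 0i, c = -0.1709 + 0.2700i
Iter 1: z = -0.1709 + 0.2700i, |z|^2 = 0.1021
Iter 2: z = -0.2146 + 0.1777i, |z|^2 = 0.0776
Iter 3: z = -0.1564 + 0.1937i, |z|^2 = 0.0620
Iter 4: z = -0.1840 + 0.2094i, |z|^2 = 0.0777
Iter 5: z = -0.1809 + 0.1930i, |z|^2 = 0.0700
Iter 6: z = -0.1754 + 0.2002i, |z|^2 = 0.0708
Iter 7: z = -0.1802 + 0.1998i, |z|^2 = 0.0724
Iter 8: z = -0.1783 + 0.1980i, |z|^2 = 0.0710
Iter 9: z = -0.1783 + 0.1994i, |z|^2 = 0.0715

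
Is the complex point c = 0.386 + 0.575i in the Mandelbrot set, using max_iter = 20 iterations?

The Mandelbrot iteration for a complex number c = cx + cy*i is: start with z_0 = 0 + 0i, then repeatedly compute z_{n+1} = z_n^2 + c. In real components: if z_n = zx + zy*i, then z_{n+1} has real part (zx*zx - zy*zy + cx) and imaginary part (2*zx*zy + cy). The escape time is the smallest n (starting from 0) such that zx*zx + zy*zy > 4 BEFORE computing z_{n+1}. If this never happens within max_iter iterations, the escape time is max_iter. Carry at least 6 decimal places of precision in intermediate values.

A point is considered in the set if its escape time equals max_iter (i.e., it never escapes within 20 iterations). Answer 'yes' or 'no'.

Answer: yes

Derivation:
z_0 = 0 + 0i, c = 0.3860 + 0.5750i
Iter 1: z = 0.3860 + 0.5750i, |z|^2 = 0.4796
Iter 2: z = 0.2044 + 1.0189i, |z|^2 = 1.0799
Iter 3: z = -0.6104 + 0.9915i, |z|^2 = 1.3556
Iter 4: z = -0.2244 + -0.6354i, |z|^2 = 0.4541
Iter 5: z = 0.0327 + 0.8602i, |z|^2 = 0.7410
Iter 6: z = -0.3529 + 0.6312i, |z|^2 = 0.5230
Iter 7: z = 0.1121 + 0.1295i, |z|^2 = 0.0293
Iter 8: z = 0.3818 + 0.6040i, |z|^2 = 0.5106
Iter 9: z = 0.1669 + 1.0362i, |z|^2 = 1.1016
Iter 10: z = -0.6599 + 0.9209i, |z|^2 = 1.2835
Iter 11: z = -0.0266 + -0.6404i, |z|^2 = 0.4108
Iter 12: z = -0.0234 + 0.6091i, |z|^2 = 0.3715
Iter 13: z = 0.0156 + 0.5465i, |z|^2 = 0.2990
Iter 14: z = 0.0875 + 0.5920i, |z|^2 = 0.3582
Iter 15: z = 0.0432 + 0.6786i, |z|^2 = 0.4624
Iter 16: z = -0.0727 + 0.6336i, |z|^2 = 0.4067
Iter 17: z = -0.0102 + 0.4829i, |z|^2 = 0.2333
Iter 18: z = 0.1529 + 0.5652i, |z|^2 = 0.3428
Iter 19: z = 0.0899 + 0.7479i, |z|^2 = 0.5674
Did not escape in 20 iterations → in set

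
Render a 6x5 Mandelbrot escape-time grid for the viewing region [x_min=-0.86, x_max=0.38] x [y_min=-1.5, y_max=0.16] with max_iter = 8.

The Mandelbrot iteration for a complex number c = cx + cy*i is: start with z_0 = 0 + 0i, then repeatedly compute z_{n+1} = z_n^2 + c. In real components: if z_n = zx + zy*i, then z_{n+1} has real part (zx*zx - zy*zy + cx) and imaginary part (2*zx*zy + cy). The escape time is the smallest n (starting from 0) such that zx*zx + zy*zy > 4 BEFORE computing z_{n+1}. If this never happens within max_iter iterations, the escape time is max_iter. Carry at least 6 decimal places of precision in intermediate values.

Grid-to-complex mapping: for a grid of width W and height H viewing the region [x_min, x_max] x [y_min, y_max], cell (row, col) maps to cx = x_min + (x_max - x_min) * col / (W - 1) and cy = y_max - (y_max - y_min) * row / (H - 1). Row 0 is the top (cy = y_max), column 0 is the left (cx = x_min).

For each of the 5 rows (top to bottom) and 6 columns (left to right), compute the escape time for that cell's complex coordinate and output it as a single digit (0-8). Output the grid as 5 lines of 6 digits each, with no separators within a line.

(row=0, col=0): c = -0.8600 + 0.1600i → escape time 8
(row=0, col=1): c = -0.6120 + 0.1600i → escape time 8
(row=0, col=2): c = -0.3640 + 0.1600i → escape time 8
(row=0, col=3): c = -0.1160 + 0.1600i → escape time 8
(row=0, col=4): c = 0.1320 + 0.1600i → escape time 8
(row=0, col=5): c = 0.3800 + 0.1600i → escape time 8
(row=1, col=0): c = -0.8600 + -0.2550i → escape time 8
(row=1, col=1): c = -0.6120 + -0.2550i → escape time 8
(row=1, col=2): c = -0.3640 + -0.2550i → escape time 8
(row=1, col=3): c = -0.1160 + -0.2550i → escape time 8
(row=1, col=4): c = 0.1320 + -0.2550i → escape time 8
(row=1, col=5): c = 0.3800 + -0.2550i → escape time 8
(row=2, col=0): c = -0.8600 + -0.6700i → escape time 4
(row=2, col=1): c = -0.6120 + -0.6700i → escape time 8
(row=2, col=2): c = -0.3640 + -0.6700i → escape time 8
(row=2, col=3): c = -0.1160 + -0.6700i → escape time 8
(row=2, col=4): c = 0.1320 + -0.6700i → escape time 8
(row=2, col=5): c = 0.3800 + -0.6700i → escape time 8
(row=3, col=0): c = -0.8600 + -1.0850i → escape time 3
(row=3, col=1): c = -0.6120 + -1.0850i → escape time 3
(row=3, col=2): c = -0.3640 + -1.0850i → escape time 4
(row=3, col=3): c = -0.1160 + -1.0850i → escape time 6
(row=3, col=4): c = 0.1320 + -1.0850i → escape time 4
(row=3, col=5): c = 0.3800 + -1.0850i → escape time 2
(row=4, col=0): c = -0.8600 + -1.5000i → escape time 2
(row=4, col=1): c = -0.6120 + -1.5000i → escape time 2
(row=4, col=2): c = -0.3640 + -1.5000i → escape time 2
(row=4, col=3): c = -0.1160 + -1.5000i → escape time 2
(row=4, col=4): c = 0.1320 + -1.5000i → escape time 2
(row=4, col=5): c = 0.3800 + -1.5000i → escape time 2

Answer: 888888
888888
488888
334642
222222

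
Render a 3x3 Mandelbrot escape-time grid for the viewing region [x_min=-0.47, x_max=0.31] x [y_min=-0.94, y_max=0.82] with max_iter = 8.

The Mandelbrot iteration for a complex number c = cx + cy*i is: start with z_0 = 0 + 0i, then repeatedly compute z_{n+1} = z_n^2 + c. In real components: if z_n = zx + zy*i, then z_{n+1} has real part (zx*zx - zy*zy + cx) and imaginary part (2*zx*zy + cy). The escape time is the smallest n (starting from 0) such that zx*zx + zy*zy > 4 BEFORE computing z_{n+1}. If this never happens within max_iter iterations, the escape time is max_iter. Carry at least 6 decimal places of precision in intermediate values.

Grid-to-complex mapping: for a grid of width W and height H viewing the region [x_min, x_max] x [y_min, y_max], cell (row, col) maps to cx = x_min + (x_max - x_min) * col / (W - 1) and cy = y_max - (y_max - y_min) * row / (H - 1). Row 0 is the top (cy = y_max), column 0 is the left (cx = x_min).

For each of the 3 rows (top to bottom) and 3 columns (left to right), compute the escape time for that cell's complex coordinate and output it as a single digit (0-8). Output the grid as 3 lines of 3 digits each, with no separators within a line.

(row=0, col=0): c = -0.4700 + 0.8200i → escape time 5
(row=0, col=1): c = -0.0800 + 0.8200i → escape time 8
(row=0, col=2): c = 0.3100 + 0.8200i → escape time 4
(row=1, col=0): c = -0.4700 + -0.0600i → escape time 8
(row=1, col=1): c = -0.0800 + -0.0600i → escape time 8
(row=1, col=2): c = 0.3100 + -0.0600i → escape time 8
(row=2, col=0): c = -0.4700 + -0.9400i → escape time 4
(row=2, col=1): c = -0.0800 + -0.9400i → escape time 8
(row=2, col=2): c = 0.3100 + -0.9400i → escape time 4

Answer: 584
888
484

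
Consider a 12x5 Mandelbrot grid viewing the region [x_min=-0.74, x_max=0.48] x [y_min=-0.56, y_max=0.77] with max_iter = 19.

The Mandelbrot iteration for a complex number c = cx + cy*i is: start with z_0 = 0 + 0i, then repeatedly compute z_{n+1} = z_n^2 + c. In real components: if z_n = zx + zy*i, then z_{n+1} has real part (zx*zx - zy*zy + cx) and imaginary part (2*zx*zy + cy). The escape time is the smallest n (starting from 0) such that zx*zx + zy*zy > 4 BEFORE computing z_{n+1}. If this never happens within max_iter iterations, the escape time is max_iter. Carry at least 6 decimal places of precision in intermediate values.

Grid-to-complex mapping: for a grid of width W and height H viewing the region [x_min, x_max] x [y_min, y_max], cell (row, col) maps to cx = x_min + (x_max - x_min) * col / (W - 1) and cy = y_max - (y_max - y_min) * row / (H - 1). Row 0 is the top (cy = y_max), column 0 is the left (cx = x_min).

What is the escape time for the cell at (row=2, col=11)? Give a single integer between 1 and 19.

Answer: 5

Derivation:
z_0 = 0 + 0i, c = 0.4800 + 0.1050i
Iter 1: z = 0.4800 + 0.1050i, |z|^2 = 0.2414
Iter 2: z = 0.6994 + 0.2058i, |z|^2 = 0.5315
Iter 3: z = 0.9268 + 0.3929i, |z|^2 = 1.0132
Iter 4: z = 1.1846 + 0.8332i, |z|^2 = 2.0974
Iter 5: z = 1.1890 + 2.0789i, |z|^2 = 5.7357
Escaped at iteration 5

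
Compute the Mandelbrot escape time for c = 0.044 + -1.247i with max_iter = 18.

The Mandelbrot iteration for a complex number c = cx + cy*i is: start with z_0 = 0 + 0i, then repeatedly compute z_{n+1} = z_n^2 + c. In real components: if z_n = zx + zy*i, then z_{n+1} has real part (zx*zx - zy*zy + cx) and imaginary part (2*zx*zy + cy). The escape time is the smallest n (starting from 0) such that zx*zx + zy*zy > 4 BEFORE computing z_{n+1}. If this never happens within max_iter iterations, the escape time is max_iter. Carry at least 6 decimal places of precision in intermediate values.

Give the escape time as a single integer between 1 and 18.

z_0 = 0 + 0i, c = 0.0440 + -1.2470i
Iter 1: z = 0.0440 + -1.2470i, |z|^2 = 1.5569
Iter 2: z = -1.5091 + -1.3567i, |z|^2 = 4.1180
Escaped at iteration 2

Answer: 2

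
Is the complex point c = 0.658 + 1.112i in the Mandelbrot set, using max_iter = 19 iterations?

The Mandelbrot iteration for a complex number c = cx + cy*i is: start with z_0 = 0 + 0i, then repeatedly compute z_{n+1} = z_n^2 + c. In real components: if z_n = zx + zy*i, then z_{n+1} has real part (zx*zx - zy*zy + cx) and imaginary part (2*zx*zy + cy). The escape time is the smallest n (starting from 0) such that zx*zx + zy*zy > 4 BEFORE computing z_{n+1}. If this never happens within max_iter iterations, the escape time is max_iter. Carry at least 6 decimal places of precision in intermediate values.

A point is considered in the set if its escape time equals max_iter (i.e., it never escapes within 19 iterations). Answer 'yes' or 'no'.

Answer: no

Derivation:
z_0 = 0 + 0i, c = 0.6580 + 1.1120i
Iter 1: z = 0.6580 + 1.1120i, |z|^2 = 1.6695
Iter 2: z = -0.1456 + 2.5754i, |z|^2 = 6.6538
Escaped at iteration 2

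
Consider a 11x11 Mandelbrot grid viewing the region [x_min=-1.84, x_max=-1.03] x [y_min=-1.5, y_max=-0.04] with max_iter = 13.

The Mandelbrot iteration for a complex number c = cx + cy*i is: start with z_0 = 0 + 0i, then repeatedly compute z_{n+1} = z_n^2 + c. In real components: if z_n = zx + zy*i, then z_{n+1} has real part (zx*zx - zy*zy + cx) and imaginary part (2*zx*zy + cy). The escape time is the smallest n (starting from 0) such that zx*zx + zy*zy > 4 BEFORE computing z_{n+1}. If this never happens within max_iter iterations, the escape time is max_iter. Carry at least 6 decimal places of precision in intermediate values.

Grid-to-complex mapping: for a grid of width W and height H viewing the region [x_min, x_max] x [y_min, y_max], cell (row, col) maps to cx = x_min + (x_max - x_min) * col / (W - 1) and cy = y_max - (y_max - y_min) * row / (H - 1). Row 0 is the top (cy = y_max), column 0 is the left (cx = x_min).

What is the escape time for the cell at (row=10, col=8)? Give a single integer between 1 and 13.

z_0 = 0 + 0i, c = -1.1920 + -1.5000i
Iter 1: z = -1.1920 + -1.5000i, |z|^2 = 3.6709
Iter 2: z = -2.0211 + 2.0760i, |z|^2 = 8.3948
Escaped at iteration 2

Answer: 2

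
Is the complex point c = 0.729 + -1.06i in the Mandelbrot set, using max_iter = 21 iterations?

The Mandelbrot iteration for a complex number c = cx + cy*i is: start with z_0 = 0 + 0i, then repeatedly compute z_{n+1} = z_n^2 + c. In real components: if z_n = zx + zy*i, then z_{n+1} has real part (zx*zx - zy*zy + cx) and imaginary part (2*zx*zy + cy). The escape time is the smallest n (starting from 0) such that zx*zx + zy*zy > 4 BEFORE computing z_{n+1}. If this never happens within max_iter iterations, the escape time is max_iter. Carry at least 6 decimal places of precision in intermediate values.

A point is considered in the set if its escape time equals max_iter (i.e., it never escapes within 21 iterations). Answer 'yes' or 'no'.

z_0 = 0 + 0i, c = 0.7290 + -1.0600i
Iter 1: z = 0.7290 + -1.0600i, |z|^2 = 1.6550
Iter 2: z = 0.1368 + -2.6055i, |z|^2 = 6.8073
Escaped at iteration 2

Answer: no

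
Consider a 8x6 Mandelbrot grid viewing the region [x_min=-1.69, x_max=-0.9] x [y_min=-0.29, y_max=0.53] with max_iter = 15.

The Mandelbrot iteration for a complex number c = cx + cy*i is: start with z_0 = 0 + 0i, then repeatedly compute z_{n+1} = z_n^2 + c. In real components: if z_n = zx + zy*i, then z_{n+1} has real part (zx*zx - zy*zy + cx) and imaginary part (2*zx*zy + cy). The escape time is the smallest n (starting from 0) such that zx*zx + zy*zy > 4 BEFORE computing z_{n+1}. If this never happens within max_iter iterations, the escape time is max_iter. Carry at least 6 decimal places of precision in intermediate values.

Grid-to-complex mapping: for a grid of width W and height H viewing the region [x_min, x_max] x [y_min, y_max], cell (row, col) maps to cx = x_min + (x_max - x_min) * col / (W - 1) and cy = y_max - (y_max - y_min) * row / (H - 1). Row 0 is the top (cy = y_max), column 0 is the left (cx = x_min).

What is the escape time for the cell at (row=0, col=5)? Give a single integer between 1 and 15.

z_0 = 0 + 0i, c = -1.1257 + 0.5300i
Iter 1: z = -1.1257 + 0.5300i, |z|^2 = 1.5481
Iter 2: z = -0.1394 + -0.6633i, |z|^2 = 0.4593
Iter 3: z = -1.5462 + 0.7149i, |z|^2 = 2.9018
Iter 4: z = 0.7539 + -1.6807i, |z|^2 = 3.3933
Iter 5: z = -3.3821 + -2.0043i, |z|^2 = 15.4562
Escaped at iteration 5

Answer: 5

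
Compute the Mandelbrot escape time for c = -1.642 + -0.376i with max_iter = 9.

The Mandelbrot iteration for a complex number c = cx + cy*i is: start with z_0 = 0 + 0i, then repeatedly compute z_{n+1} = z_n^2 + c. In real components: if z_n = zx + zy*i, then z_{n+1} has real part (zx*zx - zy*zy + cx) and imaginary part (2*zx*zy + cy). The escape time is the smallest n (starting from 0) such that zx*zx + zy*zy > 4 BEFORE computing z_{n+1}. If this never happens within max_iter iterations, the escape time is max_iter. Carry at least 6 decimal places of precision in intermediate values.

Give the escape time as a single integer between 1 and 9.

z_0 = 0 + 0i, c = -1.6420 + -0.3760i
Iter 1: z = -1.6420 + -0.3760i, |z|^2 = 2.8375
Iter 2: z = 0.9128 + 0.8588i, |z|^2 = 1.5707
Iter 3: z = -1.5463 + 1.1918i, |z|^2 = 3.8115
Iter 4: z = -0.6712 + -4.0618i, |z|^2 = 16.9483
Escaped at iteration 4

Answer: 4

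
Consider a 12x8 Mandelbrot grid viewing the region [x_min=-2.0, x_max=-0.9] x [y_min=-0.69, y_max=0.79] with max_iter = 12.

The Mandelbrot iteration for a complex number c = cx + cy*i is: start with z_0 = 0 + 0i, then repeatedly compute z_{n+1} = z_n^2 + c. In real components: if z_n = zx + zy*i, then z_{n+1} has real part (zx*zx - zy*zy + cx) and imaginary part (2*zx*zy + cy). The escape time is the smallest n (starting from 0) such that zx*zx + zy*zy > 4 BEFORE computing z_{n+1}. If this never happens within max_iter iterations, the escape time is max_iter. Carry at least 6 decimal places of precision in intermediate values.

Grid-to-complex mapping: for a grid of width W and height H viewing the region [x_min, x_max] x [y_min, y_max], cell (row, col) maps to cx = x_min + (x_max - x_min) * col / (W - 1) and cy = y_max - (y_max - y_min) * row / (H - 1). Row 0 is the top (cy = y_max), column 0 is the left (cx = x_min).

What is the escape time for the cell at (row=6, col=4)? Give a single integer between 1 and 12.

Answer: 3

Derivation:
z_0 = 0 + 0i, c = -1.6000 + -0.4786i
Iter 1: z = -1.6000 + -0.4786i, |z|^2 = 2.7890
Iter 2: z = 0.7310 + 1.0529i, |z|^2 = 1.6428
Iter 3: z = -2.1742 + 1.0606i, |z|^2 = 5.8521
Escaped at iteration 3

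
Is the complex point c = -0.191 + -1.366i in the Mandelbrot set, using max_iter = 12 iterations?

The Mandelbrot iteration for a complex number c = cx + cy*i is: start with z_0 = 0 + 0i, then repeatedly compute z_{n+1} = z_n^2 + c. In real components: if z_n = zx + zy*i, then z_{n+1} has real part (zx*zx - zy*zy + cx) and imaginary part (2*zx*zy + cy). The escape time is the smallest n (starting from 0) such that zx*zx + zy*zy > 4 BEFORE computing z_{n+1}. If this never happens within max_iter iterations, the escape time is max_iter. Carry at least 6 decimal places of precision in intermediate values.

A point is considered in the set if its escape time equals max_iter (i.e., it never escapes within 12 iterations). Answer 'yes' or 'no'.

Answer: no

Derivation:
z_0 = 0 + 0i, c = -0.1910 + -1.3660i
Iter 1: z = -0.1910 + -1.3660i, |z|^2 = 1.9024
Iter 2: z = -2.0205 + -0.8442i, |z|^2 = 4.7950
Escaped at iteration 2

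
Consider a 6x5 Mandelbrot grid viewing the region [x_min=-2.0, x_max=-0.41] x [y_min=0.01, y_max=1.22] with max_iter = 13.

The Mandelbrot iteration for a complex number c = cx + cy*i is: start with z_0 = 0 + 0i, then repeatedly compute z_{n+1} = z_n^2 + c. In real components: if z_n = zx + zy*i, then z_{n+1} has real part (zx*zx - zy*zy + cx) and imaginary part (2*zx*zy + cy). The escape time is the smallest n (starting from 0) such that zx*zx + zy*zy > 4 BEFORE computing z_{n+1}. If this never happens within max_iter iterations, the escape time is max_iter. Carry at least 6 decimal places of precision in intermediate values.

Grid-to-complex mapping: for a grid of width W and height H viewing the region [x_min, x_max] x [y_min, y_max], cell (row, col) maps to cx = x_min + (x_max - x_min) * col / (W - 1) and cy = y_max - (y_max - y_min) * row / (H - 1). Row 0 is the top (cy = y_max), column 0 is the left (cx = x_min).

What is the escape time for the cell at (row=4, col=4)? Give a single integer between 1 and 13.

z_0 = 0 + 0i, c = -0.7280 + 0.0100i
Iter 1: z = -0.7280 + 0.0100i, |z|^2 = 0.5301
Iter 2: z = -0.1981 + -0.0046i, |z|^2 = 0.0393
Iter 3: z = -0.6888 + 0.0118i, |z|^2 = 0.4745
Iter 4: z = -0.2537 + -0.0063i, |z|^2 = 0.0644
Iter 5: z = -0.6637 + 0.0132i, |z|^2 = 0.4406
Iter 6: z = -0.2877 + -0.0075i, |z|^2 = 0.0828
Iter 7: z = -0.6453 + 0.0143i, |z|^2 = 0.4166
Iter 8: z = -0.3118 + -0.0085i, |z|^2 = 0.0973
Iter 9: z = -0.6308 + 0.0153i, |z|^2 = 0.3982
Iter 10: z = -0.3303 + -0.0093i, |z|^2 = 0.1092
Iter 11: z = -0.6190 + 0.0161i, |z|^2 = 0.3834
Iter 12: z = -0.3451 + -0.0100i, |z|^2 = 0.1192

Answer: 13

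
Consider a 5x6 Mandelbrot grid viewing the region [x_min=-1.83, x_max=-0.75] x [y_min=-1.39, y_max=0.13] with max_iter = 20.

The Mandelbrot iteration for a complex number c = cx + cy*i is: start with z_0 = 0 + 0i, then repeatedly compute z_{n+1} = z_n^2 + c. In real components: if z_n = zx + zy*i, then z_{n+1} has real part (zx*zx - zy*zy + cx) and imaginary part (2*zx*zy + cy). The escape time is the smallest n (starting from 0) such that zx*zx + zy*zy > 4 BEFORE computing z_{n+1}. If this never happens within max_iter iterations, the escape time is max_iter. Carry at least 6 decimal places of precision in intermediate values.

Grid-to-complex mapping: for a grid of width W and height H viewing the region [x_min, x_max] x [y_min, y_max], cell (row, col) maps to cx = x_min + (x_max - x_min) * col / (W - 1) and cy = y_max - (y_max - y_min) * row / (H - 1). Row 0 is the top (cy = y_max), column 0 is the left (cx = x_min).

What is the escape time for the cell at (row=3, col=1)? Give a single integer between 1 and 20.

z_0 = 0 + 0i, c = -1.5600 + -0.7820i
Iter 1: z = -1.5600 + -0.7820i, |z|^2 = 3.0451
Iter 2: z = 0.2621 + 1.6578i, |z|^2 = 2.8171
Iter 3: z = -4.2397 + 0.0870i, |z|^2 = 17.9830
Escaped at iteration 3

Answer: 3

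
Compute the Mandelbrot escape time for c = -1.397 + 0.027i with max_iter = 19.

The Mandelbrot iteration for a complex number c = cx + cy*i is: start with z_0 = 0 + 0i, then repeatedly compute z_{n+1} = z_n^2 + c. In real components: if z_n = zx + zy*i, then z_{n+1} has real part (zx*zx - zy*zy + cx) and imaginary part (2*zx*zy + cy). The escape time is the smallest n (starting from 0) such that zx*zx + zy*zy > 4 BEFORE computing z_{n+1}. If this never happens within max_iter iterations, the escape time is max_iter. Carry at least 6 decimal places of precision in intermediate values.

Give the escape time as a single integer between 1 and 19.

z_0 = 0 + 0i, c = -1.3970 + 0.0270i
Iter 1: z = -1.3970 + 0.0270i, |z|^2 = 1.9523
Iter 2: z = 0.5539 + -0.0484i, |z|^2 = 0.3091
Iter 3: z = -1.0926 + -0.0267i, |z|^2 = 1.1944
Iter 4: z = -0.2040 + 0.0853i, |z|^2 = 0.0489
Iter 5: z = -1.3626 + -0.0078i, |z|^2 = 1.8569
Iter 6: z = 0.4597 + 0.0482i, |z|^2 = 0.2137
Iter 7: z = -1.1880 + 0.0713i, |z|^2 = 1.4163
Iter 8: z = 0.0092 + -0.1425i, |z|^2 = 0.0204
Iter 9: z = -1.4172 + 0.0244i, |z|^2 = 2.0091
Iter 10: z = 0.6109 + -0.0421i, |z|^2 = 0.3750
Iter 11: z = -1.0256 + -0.0245i, |z|^2 = 1.0524
Iter 12: z = -0.3458 + 0.0772i, |z|^2 = 0.1256
Iter 13: z = -1.2834 + -0.0264i, |z|^2 = 1.6477
Iter 14: z = 0.2493 + 0.0947i, |z|^2 = 0.0711
Iter 15: z = -1.3438 + 0.0742i, |z|^2 = 1.8113
Iter 16: z = 0.4033 + -0.1725i, |z|^2 = 0.1924
Iter 17: z = -1.2641 + -0.1122i, |z|^2 = 1.6105
Iter 18: z = 0.1884 + 0.3106i, |z|^2 = 0.1319

Answer: 19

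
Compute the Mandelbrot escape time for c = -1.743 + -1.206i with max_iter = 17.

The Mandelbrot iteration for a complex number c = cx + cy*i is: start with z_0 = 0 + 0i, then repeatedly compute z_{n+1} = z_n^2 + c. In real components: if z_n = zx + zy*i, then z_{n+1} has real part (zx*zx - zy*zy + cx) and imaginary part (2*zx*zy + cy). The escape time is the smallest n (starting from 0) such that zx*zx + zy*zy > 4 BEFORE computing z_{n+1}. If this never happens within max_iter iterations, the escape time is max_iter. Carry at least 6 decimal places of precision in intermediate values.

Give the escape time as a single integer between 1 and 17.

z_0 = 0 + 0i, c = -1.7430 + -1.2060i
Iter 1: z = -1.7430 + -1.2060i, |z|^2 = 4.4925
Escaped at iteration 1

Answer: 1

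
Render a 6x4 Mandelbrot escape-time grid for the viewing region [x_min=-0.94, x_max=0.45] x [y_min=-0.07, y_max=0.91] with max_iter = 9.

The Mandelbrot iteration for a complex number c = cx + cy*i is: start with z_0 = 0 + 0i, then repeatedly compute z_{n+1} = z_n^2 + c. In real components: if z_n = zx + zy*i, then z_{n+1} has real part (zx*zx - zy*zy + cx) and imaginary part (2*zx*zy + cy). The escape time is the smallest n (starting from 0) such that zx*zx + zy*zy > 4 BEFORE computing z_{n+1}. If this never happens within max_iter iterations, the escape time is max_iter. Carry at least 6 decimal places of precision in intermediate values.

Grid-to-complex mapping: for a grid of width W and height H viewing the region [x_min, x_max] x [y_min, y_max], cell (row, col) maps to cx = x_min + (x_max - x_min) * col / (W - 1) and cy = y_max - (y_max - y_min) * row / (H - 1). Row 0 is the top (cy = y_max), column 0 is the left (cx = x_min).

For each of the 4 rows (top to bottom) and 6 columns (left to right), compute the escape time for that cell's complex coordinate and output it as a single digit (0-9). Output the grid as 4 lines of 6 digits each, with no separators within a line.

Answer: 345943
579995
999998
999996

Derivation:
(row=0, col=0): c = -0.9400 + 0.9100i → escape time 3
(row=0, col=1): c = -0.6620 + 0.9100i → escape time 4
(row=0, col=2): c = -0.3840 + 0.9100i → escape time 5
(row=0, col=3): c = -0.1060 + 0.9100i → escape time 9
(row=0, col=4): c = 0.1720 + 0.9100i → escape time 4
(row=0, col=5): c = 0.4500 + 0.9100i → escape time 3
(row=1, col=0): c = -0.9400 + 0.5833i → escape time 5
(row=1, col=1): c = -0.6620 + 0.5833i → escape time 7
(row=1, col=2): c = -0.3840 + 0.5833i → escape time 9
(row=1, col=3): c = -0.1060 + 0.5833i → escape time 9
(row=1, col=4): c = 0.1720 + 0.5833i → escape time 9
(row=1, col=5): c = 0.4500 + 0.5833i → escape time 5
(row=2, col=0): c = -0.9400 + 0.2567i → escape time 9
(row=2, col=1): c = -0.6620 + 0.2567i → escape time 9
(row=2, col=2): c = -0.3840 + 0.2567i → escape time 9
(row=2, col=3): c = -0.1060 + 0.2567i → escape time 9
(row=2, col=4): c = 0.1720 + 0.2567i → escape time 9
(row=2, col=5): c = 0.4500 + 0.2567i → escape time 8
(row=3, col=0): c = -0.9400 + -0.0700i → escape time 9
(row=3, col=1): c = -0.6620 + -0.0700i → escape time 9
(row=3, col=2): c = -0.3840 + -0.0700i → escape time 9
(row=3, col=3): c = -0.1060 + -0.0700i → escape time 9
(row=3, col=4): c = 0.1720 + -0.0700i → escape time 9
(row=3, col=5): c = 0.4500 + -0.0700i → escape time 6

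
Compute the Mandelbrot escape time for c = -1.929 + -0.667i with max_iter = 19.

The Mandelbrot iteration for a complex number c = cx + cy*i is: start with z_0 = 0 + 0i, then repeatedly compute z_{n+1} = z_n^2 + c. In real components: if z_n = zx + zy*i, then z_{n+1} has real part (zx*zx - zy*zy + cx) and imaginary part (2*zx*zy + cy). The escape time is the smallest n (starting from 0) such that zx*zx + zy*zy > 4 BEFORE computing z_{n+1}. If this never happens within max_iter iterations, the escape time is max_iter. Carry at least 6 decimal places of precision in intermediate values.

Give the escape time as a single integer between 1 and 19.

Answer: 1

Derivation:
z_0 = 0 + 0i, c = -1.9290 + -0.6670i
Iter 1: z = -1.9290 + -0.6670i, |z|^2 = 4.1659
Escaped at iteration 1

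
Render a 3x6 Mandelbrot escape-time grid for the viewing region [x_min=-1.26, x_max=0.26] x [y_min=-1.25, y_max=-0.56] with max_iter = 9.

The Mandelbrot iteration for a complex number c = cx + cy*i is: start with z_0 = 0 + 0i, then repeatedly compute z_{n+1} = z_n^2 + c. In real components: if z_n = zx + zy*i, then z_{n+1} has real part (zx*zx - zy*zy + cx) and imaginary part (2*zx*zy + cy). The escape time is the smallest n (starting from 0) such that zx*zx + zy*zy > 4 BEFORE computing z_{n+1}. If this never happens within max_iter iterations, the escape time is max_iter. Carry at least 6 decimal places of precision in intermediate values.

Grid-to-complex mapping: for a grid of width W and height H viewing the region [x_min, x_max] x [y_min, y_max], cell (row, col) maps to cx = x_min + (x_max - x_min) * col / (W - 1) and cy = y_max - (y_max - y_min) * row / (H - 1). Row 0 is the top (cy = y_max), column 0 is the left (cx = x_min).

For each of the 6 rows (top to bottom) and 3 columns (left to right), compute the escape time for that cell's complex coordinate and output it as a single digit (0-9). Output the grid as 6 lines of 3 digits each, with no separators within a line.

Answer: 399
386
354
344
333
232

Derivation:
(row=0, col=0): c = -1.2600 + -0.5600i → escape time 3
(row=0, col=1): c = -0.5000 + -0.5600i → escape time 9
(row=0, col=2): c = 0.2600 + -0.5600i → escape time 9
(row=1, col=0): c = -1.2600 + -0.6980i → escape time 3
(row=1, col=1): c = -0.5000 + -0.6980i → escape time 8
(row=1, col=2): c = 0.2600 + -0.6980i → escape time 6
(row=2, col=0): c = -1.2600 + -0.8360i → escape time 3
(row=2, col=1): c = -0.5000 + -0.8360i → escape time 5
(row=2, col=2): c = 0.2600 + -0.8360i → escape time 4
(row=3, col=0): c = -1.2600 + -0.9740i → escape time 3
(row=3, col=1): c = -0.5000 + -0.9740i → escape time 4
(row=3, col=2): c = 0.2600 + -0.9740i → escape time 4
(row=4, col=0): c = -1.2600 + -1.1120i → escape time 3
(row=4, col=1): c = -0.5000 + -1.1120i → escape time 3
(row=4, col=2): c = 0.2600 + -1.1120i → escape time 3
(row=5, col=0): c = -1.2600 + -1.2500i → escape time 2
(row=5, col=1): c = -0.5000 + -1.2500i → escape time 3
(row=5, col=2): c = 0.2600 + -1.2500i → escape time 2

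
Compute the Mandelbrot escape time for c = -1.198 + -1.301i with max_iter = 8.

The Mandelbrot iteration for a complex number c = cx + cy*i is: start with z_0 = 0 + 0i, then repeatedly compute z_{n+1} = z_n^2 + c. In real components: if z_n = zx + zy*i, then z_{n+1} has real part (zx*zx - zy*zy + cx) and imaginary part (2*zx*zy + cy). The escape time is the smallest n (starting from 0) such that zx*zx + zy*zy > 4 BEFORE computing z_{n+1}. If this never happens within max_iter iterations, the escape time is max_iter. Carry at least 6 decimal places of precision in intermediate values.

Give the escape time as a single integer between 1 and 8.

Answer: 2

Derivation:
z_0 = 0 + 0i, c = -1.1980 + -1.3010i
Iter 1: z = -1.1980 + -1.3010i, |z|^2 = 3.1278
Iter 2: z = -1.4554 + 1.8162i, |z|^2 = 5.4167
Escaped at iteration 2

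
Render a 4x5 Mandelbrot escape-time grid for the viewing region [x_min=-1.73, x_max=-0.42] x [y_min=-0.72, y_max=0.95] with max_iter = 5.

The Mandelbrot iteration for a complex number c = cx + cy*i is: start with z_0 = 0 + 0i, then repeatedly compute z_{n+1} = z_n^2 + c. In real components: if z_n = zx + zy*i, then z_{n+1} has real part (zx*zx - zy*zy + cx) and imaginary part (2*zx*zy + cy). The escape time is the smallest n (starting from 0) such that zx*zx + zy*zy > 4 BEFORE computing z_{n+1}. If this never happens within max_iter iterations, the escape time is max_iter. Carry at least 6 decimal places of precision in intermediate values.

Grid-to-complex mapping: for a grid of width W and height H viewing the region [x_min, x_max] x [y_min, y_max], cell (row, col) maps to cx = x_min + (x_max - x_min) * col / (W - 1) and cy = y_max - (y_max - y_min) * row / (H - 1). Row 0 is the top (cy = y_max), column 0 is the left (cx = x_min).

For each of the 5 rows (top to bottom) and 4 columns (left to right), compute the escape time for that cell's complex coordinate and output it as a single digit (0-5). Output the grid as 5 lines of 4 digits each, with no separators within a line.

(row=0, col=0): c = -1.7300 + 0.9500i → escape time 2
(row=0, col=1): c = -1.2933 + 0.9500i → escape time 3
(row=0, col=2): c = -0.8567 + 0.9500i → escape time 3
(row=0, col=3): c = -0.4200 + 0.9500i → escape time 5
(row=1, col=0): c = -1.7300 + 0.5325i → escape time 3
(row=1, col=1): c = -1.2933 + 0.5325i → escape time 3
(row=1, col=2): c = -0.8567 + 0.5325i → escape time 5
(row=1, col=3): c = -0.4200 + 0.5325i → escape time 5
(row=2, col=0): c = -1.7300 + 0.1150i → escape time 4
(row=2, col=1): c = -1.2933 + 0.1150i → escape time 5
(row=2, col=2): c = -0.8567 + 0.1150i → escape time 5
(row=2, col=3): c = -0.4200 + 0.1150i → escape time 5
(row=3, col=0): c = -1.7300 + -0.3025i → escape time 4
(row=3, col=1): c = -1.2933 + -0.3025i → escape time 5
(row=3, col=2): c = -0.8567 + -0.3025i → escape time 5
(row=3, col=3): c = -0.4200 + -0.3025i → escape time 5
(row=4, col=0): c = -1.7300 + -0.7200i → escape time 3
(row=4, col=1): c = -1.2933 + -0.7200i → escape time 3
(row=4, col=2): c = -0.8567 + -0.7200i → escape time 4
(row=4, col=3): c = -0.4200 + -0.7200i → escape time 5

Answer: 2335
3355
4555
4555
3345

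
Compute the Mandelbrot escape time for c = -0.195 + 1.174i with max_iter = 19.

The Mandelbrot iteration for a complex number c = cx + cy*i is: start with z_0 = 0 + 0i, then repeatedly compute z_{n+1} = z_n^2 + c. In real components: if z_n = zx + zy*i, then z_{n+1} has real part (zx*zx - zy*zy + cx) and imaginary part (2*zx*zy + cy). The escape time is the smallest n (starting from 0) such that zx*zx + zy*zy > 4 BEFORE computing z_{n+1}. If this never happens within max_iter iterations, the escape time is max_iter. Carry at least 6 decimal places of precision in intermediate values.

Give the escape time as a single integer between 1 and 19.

Answer: 4

Derivation:
z_0 = 0 + 0i, c = -0.1950 + 1.1740i
Iter 1: z = -0.1950 + 1.1740i, |z|^2 = 1.4163
Iter 2: z = -1.5353 + 0.7161i, |z|^2 = 2.8699
Iter 3: z = 1.6491 + -1.0249i, |z|^2 = 3.7701
Iter 4: z = 1.4742 + -2.2064i, |z|^2 = 7.0417
Escaped at iteration 4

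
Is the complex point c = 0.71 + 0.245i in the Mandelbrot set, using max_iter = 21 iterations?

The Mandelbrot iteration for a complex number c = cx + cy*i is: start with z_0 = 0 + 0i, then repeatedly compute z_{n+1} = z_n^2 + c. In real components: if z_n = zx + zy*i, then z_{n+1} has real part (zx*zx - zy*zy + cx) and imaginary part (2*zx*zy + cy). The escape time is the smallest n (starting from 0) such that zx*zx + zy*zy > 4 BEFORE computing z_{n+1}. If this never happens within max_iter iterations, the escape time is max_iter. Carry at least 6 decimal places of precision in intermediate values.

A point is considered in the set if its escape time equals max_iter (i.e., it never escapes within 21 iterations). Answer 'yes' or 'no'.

Answer: no

Derivation:
z_0 = 0 + 0i, c = 0.7100 + 0.2450i
Iter 1: z = 0.7100 + 0.2450i, |z|^2 = 0.5641
Iter 2: z = 1.1541 + 0.5929i, |z|^2 = 1.6834
Iter 3: z = 1.6904 + 1.6135i, |z|^2 = 5.4607
Escaped at iteration 3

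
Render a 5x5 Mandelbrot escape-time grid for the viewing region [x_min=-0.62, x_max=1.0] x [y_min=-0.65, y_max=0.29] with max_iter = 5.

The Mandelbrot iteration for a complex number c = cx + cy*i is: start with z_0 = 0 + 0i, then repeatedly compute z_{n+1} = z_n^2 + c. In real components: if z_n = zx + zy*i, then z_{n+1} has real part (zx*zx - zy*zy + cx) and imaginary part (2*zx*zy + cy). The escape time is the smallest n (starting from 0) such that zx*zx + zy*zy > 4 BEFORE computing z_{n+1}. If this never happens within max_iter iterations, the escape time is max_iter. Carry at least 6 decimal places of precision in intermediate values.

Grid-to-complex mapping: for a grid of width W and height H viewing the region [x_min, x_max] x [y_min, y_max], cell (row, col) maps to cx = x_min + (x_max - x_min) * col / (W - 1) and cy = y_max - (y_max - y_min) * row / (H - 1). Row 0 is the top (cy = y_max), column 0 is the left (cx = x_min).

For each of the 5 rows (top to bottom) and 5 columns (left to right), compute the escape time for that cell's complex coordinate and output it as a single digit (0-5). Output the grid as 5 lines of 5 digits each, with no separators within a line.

Answer: 55542
55542
55542
55542
55532

Derivation:
(row=0, col=0): c = -0.6200 + 0.2900i → escape time 5
(row=0, col=1): c = -0.2150 + 0.2900i → escape time 5
(row=0, col=2): c = 0.1900 + 0.2900i → escape time 5
(row=0, col=3): c = 0.5950 + 0.2900i → escape time 4
(row=0, col=4): c = 1.0000 + 0.2900i → escape time 2
(row=1, col=0): c = -0.6200 + 0.0550i → escape time 5
(row=1, col=1): c = -0.2150 + 0.0550i → escape time 5
(row=1, col=2): c = 0.1900 + 0.0550i → escape time 5
(row=1, col=3): c = 0.5950 + 0.0550i → escape time 4
(row=1, col=4): c = 1.0000 + 0.0550i → escape time 2
(row=2, col=0): c = -0.6200 + -0.1800i → escape time 5
(row=2, col=1): c = -0.2150 + -0.1800i → escape time 5
(row=2, col=2): c = 0.1900 + -0.1800i → escape time 5
(row=2, col=3): c = 0.5950 + -0.1800i → escape time 4
(row=2, col=4): c = 1.0000 + -0.1800i → escape time 2
(row=3, col=0): c = -0.6200 + -0.4150i → escape time 5
(row=3, col=1): c = -0.2150 + -0.4150i → escape time 5
(row=3, col=2): c = 0.1900 + -0.4150i → escape time 5
(row=3, col=3): c = 0.5950 + -0.4150i → escape time 4
(row=3, col=4): c = 1.0000 + -0.4150i → escape time 2
(row=4, col=0): c = -0.6200 + -0.6500i → escape time 5
(row=4, col=1): c = -0.2150 + -0.6500i → escape time 5
(row=4, col=2): c = 0.1900 + -0.6500i → escape time 5
(row=4, col=3): c = 0.5950 + -0.6500i → escape time 3
(row=4, col=4): c = 1.0000 + -0.6500i → escape time 2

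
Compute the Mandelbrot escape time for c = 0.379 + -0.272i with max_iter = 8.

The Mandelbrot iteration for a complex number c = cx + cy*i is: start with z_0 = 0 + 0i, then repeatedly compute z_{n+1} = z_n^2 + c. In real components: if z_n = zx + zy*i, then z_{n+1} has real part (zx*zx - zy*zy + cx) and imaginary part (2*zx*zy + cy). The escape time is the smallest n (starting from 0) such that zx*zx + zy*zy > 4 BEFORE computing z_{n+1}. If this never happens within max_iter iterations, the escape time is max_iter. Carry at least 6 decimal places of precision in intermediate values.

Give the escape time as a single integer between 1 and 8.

Answer: 8

Derivation:
z_0 = 0 + 0i, c = 0.3790 + -0.2720i
Iter 1: z = 0.3790 + -0.2720i, |z|^2 = 0.2176
Iter 2: z = 0.4487 + -0.4782i, |z|^2 = 0.4299
Iter 3: z = 0.3516 + -0.7011i, |z|^2 = 0.6152
Iter 4: z = 0.0111 + -0.7651i, |z|^2 = 0.5854
Iter 5: z = -0.2062 + -0.2891i, |z|^2 = 0.1261
Iter 6: z = 0.3380 + -0.1528i, |z|^2 = 0.1376
Iter 7: z = 0.4699 + -0.3753i, |z|^2 = 0.3616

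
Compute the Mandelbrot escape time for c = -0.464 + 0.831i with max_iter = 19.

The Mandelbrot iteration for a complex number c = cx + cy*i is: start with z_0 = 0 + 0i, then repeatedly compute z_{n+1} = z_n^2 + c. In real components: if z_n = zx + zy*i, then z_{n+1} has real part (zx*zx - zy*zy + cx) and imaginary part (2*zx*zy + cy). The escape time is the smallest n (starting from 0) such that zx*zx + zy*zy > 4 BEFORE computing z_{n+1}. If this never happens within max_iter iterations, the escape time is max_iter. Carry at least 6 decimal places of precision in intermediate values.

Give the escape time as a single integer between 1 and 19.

Answer: 5

Derivation:
z_0 = 0 + 0i, c = -0.4640 + 0.8310i
Iter 1: z = -0.4640 + 0.8310i, |z|^2 = 0.9059
Iter 2: z = -0.9393 + 0.0598i, |z|^2 = 0.8858
Iter 3: z = 0.4146 + 0.7186i, |z|^2 = 0.6883
Iter 4: z = -0.8085 + 1.4269i, |z|^2 = 2.6897
Iter 5: z = -1.8465 + -1.4762i, |z|^2 = 5.5888
Escaped at iteration 5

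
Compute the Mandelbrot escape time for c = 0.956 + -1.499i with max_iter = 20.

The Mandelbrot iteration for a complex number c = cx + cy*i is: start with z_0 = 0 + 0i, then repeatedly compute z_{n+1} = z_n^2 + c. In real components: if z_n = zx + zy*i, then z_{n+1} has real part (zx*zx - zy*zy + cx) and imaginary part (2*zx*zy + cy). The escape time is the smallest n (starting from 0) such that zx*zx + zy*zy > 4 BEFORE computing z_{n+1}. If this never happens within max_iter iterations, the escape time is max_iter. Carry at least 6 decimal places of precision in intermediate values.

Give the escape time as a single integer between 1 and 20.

z_0 = 0 + 0i, c = 0.9560 + -1.4990i
Iter 1: z = 0.9560 + -1.4990i, |z|^2 = 3.1609
Iter 2: z = -0.3771 + -4.3651i, |z|^2 = 19.1962
Escaped at iteration 2

Answer: 2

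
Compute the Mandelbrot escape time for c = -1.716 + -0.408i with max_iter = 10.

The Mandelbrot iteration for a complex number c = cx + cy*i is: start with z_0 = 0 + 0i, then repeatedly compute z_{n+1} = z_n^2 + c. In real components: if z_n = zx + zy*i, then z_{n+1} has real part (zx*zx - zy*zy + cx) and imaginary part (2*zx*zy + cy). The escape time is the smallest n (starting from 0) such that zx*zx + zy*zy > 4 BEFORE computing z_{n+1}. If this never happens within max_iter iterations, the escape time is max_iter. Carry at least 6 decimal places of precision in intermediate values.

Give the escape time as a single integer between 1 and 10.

z_0 = 0 + 0i, c = -1.7160 + -0.4080i
Iter 1: z = -1.7160 + -0.4080i, |z|^2 = 3.1111
Iter 2: z = 1.0622 + 0.9923i, |z|^2 = 2.1128
Iter 3: z = -1.5723 + 1.6999i, |z|^2 = 5.3620
Escaped at iteration 3

Answer: 3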